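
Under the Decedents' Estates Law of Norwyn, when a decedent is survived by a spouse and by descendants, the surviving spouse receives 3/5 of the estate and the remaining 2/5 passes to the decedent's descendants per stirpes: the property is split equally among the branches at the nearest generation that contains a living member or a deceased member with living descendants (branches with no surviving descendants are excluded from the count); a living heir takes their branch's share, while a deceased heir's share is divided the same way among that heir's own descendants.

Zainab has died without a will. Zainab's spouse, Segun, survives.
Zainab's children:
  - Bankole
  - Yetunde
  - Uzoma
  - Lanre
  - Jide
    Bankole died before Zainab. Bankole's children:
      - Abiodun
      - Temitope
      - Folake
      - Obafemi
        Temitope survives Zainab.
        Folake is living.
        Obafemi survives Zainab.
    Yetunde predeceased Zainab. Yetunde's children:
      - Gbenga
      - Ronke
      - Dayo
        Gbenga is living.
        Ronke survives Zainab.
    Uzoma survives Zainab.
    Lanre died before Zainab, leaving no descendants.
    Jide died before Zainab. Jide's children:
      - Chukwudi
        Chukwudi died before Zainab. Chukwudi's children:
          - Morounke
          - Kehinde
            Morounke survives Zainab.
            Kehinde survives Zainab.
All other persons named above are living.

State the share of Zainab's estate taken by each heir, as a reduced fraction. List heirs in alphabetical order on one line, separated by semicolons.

Abiodun 1/40; Dayo 1/30; Folake 1/40; Gbenga 1/30; Kehinde 1/20; Morounke 1/20; Obafemi 1/40; Ronke 1/30; Segun 3/5; Temitope 1/40; Uzoma 1/10

Segun, as surviving spouse, takes 3/5.
The remaining 2/5 passes to Zainab's descendants per stirpes.
Lanre left no surviving issue, so that branch lapses and is disregarded.
The 2/5 is divided into 4 equal shares of 1/10 among Bankole, Yetunde, Uzoma, Jide.
Bankole predeceased; the 1/10 allotted to Bankole's branch passes to Bankole's issue by representation.
The 1/10 is divided into 4 equal shares of 1/40 among Abiodun, Temitope, Folake, Obafemi.
Abiodun is living and takes 1/40.
Temitope is living and takes 1/40.
Folake is living and takes 1/40.
Obafemi is living and takes 1/40.
Yetunde predeceased; the 1/10 allotted to Yetunde's branch passes to Yetunde's issue by representation.
The 1/10 is divided into 3 equal shares of 1/30 among Gbenga, Ronke, Dayo.
Gbenga is living and takes 1/30.
Ronke is living and takes 1/30.
Dayo is living and takes 1/30.
Uzoma is living and takes 1/10.
Jide predeceased; the 1/10 allotted to Jide's branch passes to Jide's issue by representation.
Chukwudi's line is the sole branch at this level, so the full 1/10 passes to Chukwudi's issue by representation.
The 1/10 is divided into 2 equal shares of 1/20 among Morounke, Kehinde.
Morounke is living and takes 1/20.
Kehinde is living and takes 1/20.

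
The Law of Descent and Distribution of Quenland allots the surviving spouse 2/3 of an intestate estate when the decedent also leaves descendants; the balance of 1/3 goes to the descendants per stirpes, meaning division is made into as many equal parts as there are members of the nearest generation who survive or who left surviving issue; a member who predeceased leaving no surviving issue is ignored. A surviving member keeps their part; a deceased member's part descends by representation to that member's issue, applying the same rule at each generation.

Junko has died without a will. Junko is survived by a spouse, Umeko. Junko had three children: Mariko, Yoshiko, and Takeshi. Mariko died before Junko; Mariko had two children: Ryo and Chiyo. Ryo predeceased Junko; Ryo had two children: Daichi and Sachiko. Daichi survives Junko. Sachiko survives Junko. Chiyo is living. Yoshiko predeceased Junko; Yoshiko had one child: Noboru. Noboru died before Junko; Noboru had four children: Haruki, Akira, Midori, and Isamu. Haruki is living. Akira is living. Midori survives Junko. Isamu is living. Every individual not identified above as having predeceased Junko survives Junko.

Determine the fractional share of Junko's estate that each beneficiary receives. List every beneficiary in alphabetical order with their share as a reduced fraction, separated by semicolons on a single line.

Umeko, as surviving spouse, takes 2/3.
The remaining 1/3 passes to Junko's descendants per stirpes.
The 1/3 is divided into 3 equal shares of 1/9 among Mariko, Yoshiko, Takeshi.
Mariko predeceased; the 1/9 allotted to Mariko's branch passes to Mariko's issue by representation.
The 1/9 is divided into 2 equal shares of 1/18 among Ryo, Chiyo.
Ryo predeceased; the 1/18 allotted to Ryo's branch passes to Ryo's issue by representation.
The 1/18 is divided into 2 equal shares of 1/36 among Daichi, Sachiko.
Daichi is living and takes 1/36.
Sachiko is living and takes 1/36.
Chiyo is living and takes 1/18.
Yoshiko predeceased; the 1/9 allotted to Yoshiko's branch passes to Yoshiko's issue by representation.
Noboru's line is the sole branch at this level, so the full 1/9 passes to Noboru's issue by representation.
The 1/9 is divided into 4 equal shares of 1/36 among Haruki, Akira, Midori, Isamu.
Haruki is living and takes 1/36.
Akira is living and takes 1/36.
Midori is living and takes 1/36.
Isamu is living and takes 1/36.
Takeshi is living and takes 1/9.

Akira 1/36; Chiyo 1/18; Daichi 1/36; Haruki 1/36; Isamu 1/36; Midori 1/36; Sachiko 1/36; Takeshi 1/9; Umeko 2/3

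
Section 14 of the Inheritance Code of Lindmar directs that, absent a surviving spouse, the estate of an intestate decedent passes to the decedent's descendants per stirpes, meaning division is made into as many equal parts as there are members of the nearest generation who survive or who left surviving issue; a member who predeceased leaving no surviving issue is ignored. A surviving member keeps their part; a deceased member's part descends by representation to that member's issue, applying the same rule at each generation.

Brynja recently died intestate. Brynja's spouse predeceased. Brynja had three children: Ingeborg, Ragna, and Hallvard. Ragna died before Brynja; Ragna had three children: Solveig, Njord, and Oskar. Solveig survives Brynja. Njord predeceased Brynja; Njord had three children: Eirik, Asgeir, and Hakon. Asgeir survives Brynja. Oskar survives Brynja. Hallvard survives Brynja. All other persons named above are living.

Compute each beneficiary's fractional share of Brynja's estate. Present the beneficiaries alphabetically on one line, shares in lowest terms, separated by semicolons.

There is no surviving spouse, so the entire estate passes to Brynja's descendants per stirpes.
The estate is divided into 3 equal shares of 1/3 among Ingeborg, Ragna, Hallvard.
Ingeborg is living and takes 1/3.
Ragna predeceased; the 1/3 allotted to Ragna's branch passes to Ragna's issue by representation.
The 1/3 is divided into 3 equal shares of 1/9 among Solveig, Njord, Oskar.
Solveig is living and takes 1/9.
Njord predeceased; the 1/9 allotted to Njord's branch passes to Njord's issue by representation.
The 1/9 is divided into 3 equal shares of 1/27 among Eirik, Asgeir, Hakon.
Eirik is living and takes 1/27.
Asgeir is living and takes 1/27.
Hakon is living and takes 1/27.
Oskar is living and takes 1/9.
Hallvard is living and takes 1/3.

Asgeir 1/27; Eirik 1/27; Hakon 1/27; Hallvard 1/3; Ingeborg 1/3; Oskar 1/9; Solveig 1/9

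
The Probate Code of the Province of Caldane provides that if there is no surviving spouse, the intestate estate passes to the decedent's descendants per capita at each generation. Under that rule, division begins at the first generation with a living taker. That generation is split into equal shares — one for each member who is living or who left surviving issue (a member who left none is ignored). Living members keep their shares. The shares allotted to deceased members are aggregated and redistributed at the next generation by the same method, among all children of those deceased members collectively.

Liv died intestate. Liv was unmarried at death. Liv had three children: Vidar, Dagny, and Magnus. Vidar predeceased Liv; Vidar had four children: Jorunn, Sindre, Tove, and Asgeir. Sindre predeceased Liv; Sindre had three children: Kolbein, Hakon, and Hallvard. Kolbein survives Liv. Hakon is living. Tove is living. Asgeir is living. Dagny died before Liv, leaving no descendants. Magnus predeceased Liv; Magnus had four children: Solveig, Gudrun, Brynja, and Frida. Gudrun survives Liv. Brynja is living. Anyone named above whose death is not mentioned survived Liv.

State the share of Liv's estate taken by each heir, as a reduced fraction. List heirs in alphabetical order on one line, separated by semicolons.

Asgeir 1/8; Brynja 1/8; Frida 1/8; Gudrun 1/8; Hakon 1/24; Hallvard 1/24; Jorunn 1/8; Kolbein 1/24; Solveig 1/8; Tove 1/8

There is no surviving spouse, so the entire estate passes to Liv's descendants per capita at each generation.
No one at generation 1 (Vidar, Magnus) is living; moving to the next generation.
At generation 2 (Jorunn, Sindre, Tove, Asgeir, Solveig, Gudrun, Brynja, Frida) there are 8 shares of (1)/8 = 1/8 each.
Living: Jorunn, Tove, Asgeir, Solveig, Gudrun, Brynja, and Frida — each takes 1/8.
Deceased: Sindre. That 1/8 share is carried to generation 3.
At generation 3 (Kolbein, Hakon, Hallvard) there are 3 shares of (1/8)/3 = 1/24 each.
Living: Kolbein, Hakon, and Hallvard — each takes 1/24.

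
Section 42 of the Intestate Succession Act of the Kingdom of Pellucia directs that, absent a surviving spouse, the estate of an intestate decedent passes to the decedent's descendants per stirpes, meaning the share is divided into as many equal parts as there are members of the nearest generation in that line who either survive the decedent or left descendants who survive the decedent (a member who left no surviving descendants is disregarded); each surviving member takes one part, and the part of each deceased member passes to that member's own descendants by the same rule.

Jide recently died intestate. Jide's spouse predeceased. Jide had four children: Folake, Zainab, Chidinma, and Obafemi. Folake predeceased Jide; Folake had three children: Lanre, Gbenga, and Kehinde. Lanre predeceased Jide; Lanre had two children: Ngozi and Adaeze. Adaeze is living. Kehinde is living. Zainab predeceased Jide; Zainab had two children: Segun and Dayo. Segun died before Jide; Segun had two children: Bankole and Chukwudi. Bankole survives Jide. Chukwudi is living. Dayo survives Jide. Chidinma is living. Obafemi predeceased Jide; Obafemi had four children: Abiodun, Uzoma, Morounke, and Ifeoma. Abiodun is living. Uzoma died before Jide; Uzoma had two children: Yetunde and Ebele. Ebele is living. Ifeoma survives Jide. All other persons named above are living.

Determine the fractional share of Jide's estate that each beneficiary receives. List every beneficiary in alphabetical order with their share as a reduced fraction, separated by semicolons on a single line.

There is no surviving spouse, so the entire estate passes to Jide's descendants per stirpes.
The estate is divided into 4 equal shares of 1/4 among Folake, Zainab, Chidinma, Obafemi.
Folake predeceased; the 1/4 allotted to Folake's branch passes to Folake's issue by representation.
The 1/4 is divided into 3 equal shares of 1/12 among Lanre, Gbenga, Kehinde.
Lanre predeceased; the 1/12 allotted to Lanre's branch passes to Lanre's issue by representation.
The 1/12 is divided into 2 equal shares of 1/24 among Ngozi, Adaeze.
Ngozi is living and takes 1/24.
Adaeze is living and takes 1/24.
Gbenga is living and takes 1/12.
Kehinde is living and takes 1/12.
Zainab predeceased; the 1/4 allotted to Zainab's branch passes to Zainab's issue by representation.
The 1/4 is divided into 2 equal shares of 1/8 among Segun, Dayo.
Segun predeceased; the 1/8 allotted to Segun's branch passes to Segun's issue by representation.
The 1/8 is divided into 2 equal shares of 1/16 among Bankole, Chukwudi.
Bankole is living and takes 1/16.
Chukwudi is living and takes 1/16.
Dayo is living and takes 1/8.
Chidinma is living and takes 1/4.
Obafemi predeceased; the 1/4 allotted to Obafemi's branch passes to Obafemi's issue by representation.
The 1/4 is divided into 4 equal shares of 1/16 among Abiodun, Uzoma, Morounke, Ifeoma.
Abiodun is living and takes 1/16.
Uzoma predeceased; the 1/16 allotted to Uzoma's branch passes to Uzoma's issue by representation.
The 1/16 is divided into 2 equal shares of 1/32 among Yetunde, Ebele.
Yetunde is living and takes 1/32.
Ebele is living and takes 1/32.
Morounke is living and takes 1/16.
Ifeoma is living and takes 1/16.

Abiodun 1/16; Adaeze 1/24; Bankole 1/16; Chidinma 1/4; Chukwudi 1/16; Dayo 1/8; Ebele 1/32; Gbenga 1/12; Ifeoma 1/16; Kehinde 1/12; Morounke 1/16; Ngozi 1/24; Yetunde 1/32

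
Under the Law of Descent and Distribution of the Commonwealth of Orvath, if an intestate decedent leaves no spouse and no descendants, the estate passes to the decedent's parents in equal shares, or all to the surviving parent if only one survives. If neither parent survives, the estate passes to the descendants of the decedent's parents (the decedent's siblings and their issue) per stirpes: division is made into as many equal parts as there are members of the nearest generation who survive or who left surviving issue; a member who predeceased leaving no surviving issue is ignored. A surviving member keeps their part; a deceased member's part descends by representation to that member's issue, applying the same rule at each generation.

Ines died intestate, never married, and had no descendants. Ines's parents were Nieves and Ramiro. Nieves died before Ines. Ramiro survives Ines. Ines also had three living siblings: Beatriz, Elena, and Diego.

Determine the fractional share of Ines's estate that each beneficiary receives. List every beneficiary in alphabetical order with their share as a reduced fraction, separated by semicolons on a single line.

Only one parent, Ramiro, survives, so Ramiro takes the entire estate. The siblings take nothing because a surviving parent has priority.

Ramiro 1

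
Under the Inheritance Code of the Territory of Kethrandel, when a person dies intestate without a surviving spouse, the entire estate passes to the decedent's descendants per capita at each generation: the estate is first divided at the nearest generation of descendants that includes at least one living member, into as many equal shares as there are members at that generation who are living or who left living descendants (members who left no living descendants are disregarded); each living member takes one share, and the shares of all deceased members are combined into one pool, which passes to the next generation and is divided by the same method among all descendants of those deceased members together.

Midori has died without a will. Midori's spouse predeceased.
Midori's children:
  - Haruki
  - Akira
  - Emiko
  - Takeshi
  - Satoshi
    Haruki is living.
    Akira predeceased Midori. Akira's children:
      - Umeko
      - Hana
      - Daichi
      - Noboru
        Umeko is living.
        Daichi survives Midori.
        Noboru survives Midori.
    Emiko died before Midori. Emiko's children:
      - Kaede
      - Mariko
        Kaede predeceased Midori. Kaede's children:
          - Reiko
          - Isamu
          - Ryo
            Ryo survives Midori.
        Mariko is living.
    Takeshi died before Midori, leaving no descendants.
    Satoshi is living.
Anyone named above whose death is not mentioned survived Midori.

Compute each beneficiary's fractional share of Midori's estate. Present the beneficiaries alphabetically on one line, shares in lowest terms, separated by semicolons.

There is no surviving spouse, so the entire estate passes to Midori's descendants per capita at each generation.
At generation 1 (Haruki, Akira, Emiko, Satoshi) there are 4 shares of (1)/4 = 1/4 each.
Living: Haruki and Satoshi — each takes 1/4.
Deceased: Akira and Emiko. Their combined 1/2 is pooled and carried to generation 2.
At generation 2 (Umeko, Hana, Daichi, Noboru, Kaede, Mariko) there are 6 shares of (1/2)/6 = 1/12 each.
Living: Umeko, Hana, Daichi, Noboru, and Mariko — each takes 1/12.
Deceased: Kaede. That 1/12 share is carried to generation 3.
At generation 3 (Reiko, Isamu, Ryo) there are 3 shares of (1/12)/3 = 1/36 each.
Living: Reiko, Isamu, and Ryo — each takes 1/36.

Daichi 1/12; Hana 1/12; Haruki 1/4; Isamu 1/36; Mariko 1/12; Noboru 1/12; Reiko 1/36; Ryo 1/36; Satoshi 1/4; Umeko 1/12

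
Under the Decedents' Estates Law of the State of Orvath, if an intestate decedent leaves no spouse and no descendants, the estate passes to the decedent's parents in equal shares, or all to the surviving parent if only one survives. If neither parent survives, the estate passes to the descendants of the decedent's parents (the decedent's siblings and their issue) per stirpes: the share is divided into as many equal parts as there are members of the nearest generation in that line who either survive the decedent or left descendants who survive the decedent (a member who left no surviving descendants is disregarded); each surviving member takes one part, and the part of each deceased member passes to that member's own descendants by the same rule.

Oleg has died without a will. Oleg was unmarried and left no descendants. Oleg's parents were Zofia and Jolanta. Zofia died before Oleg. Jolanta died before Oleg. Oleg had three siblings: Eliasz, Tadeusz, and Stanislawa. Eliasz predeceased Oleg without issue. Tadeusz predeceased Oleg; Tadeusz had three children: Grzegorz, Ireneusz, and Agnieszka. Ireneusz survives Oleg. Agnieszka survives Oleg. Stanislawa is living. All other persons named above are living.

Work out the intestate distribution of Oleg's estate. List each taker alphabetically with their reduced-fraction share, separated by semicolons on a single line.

Neither parent survives and there are no descendants, so the estate passes to Oleg's siblings and their issue per stirpes.
Eliasz left no surviving issue, so that branch lapses and is disregarded.
The estate is divided into 2 equal shares of 1/2 among Tadeusz, Stanislawa.
Tadeusz predeceased; the 1/2 allotted to Tadeusz's branch passes to Tadeusz's issue by representation.
The 1/2 is divided into 3 equal shares of 1/6 among Grzegorz, Ireneusz, Agnieszka.
Grzegorz is living and takes 1/6.
Ireneusz is living and takes 1/6.
Agnieszka is living and takes 1/6.
Stanislawa is living and takes 1/2.

Agnieszka 1/6; Grzegorz 1/6; Ireneusz 1/6; Stanislawa 1/2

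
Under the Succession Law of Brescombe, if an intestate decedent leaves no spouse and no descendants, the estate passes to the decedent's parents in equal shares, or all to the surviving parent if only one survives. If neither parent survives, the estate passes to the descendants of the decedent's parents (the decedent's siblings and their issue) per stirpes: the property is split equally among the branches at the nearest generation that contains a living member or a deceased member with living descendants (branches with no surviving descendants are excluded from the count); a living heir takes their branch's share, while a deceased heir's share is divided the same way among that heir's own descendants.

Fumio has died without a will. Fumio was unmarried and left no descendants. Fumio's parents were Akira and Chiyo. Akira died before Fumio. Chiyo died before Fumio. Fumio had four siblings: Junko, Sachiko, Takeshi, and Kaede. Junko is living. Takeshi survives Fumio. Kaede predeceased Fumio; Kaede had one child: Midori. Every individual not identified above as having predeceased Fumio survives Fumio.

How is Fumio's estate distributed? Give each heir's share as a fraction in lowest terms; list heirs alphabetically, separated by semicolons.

Junko 1/4; Midori 1/4; Sachiko 1/4; Takeshi 1/4

Neither parent survives and there are no descendants, so the estate passes to Fumio's siblings and their issue per stirpes.
The estate is divided into 4 equal shares of 1/4 among Junko, Sachiko, Takeshi, Kaede.
Junko is living and takes 1/4.
Sachiko is living and takes 1/4.
Takeshi is living and takes 1/4.
Kaede predeceased; the 1/4 allotted to Kaede's branch passes to Kaede's issue by representation.
Midori is the sole taker at this level and receives the full 1/4.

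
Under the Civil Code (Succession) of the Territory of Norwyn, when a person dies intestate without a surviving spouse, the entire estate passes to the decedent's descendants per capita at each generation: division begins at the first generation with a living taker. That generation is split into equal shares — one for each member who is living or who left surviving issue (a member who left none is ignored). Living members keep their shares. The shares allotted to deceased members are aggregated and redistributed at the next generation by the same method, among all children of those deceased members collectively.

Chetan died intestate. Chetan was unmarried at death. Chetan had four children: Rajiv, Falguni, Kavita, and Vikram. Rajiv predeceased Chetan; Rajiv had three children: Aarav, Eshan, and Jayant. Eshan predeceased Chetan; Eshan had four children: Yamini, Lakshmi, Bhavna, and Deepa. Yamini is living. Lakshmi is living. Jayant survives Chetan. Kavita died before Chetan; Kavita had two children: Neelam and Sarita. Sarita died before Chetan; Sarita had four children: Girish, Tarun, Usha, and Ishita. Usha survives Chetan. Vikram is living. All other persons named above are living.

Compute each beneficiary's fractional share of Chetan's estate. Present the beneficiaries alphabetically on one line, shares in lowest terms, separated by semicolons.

Aarav 1/10; Bhavna 1/40; Deepa 1/40; Falguni 1/4; Girish 1/40; Ishita 1/40; Jayant 1/10; Lakshmi 1/40; Neelam 1/10; Tarun 1/40; Usha 1/40; Vikram 1/4; Yamini 1/40

There is no surviving spouse, so the entire estate passes to Chetan's descendants per capita at each generation.
At generation 1 (Rajiv, Falguni, Kavita, Vikram) there are 4 shares of (1)/4 = 1/4 each.
Living: Falguni and Vikram — each takes 1/4.
Deceased: Rajiv and Kavita. Their combined 1/2 is pooled and carried to generation 2.
At generation 2 (Aarav, Eshan, Jayant, Neelam, Sarita) there are 5 shares of (1/2)/5 = 1/10 each.
Living: Aarav, Jayant, and Neelam — each takes 1/10.
Deceased: Eshan and Sarita. Their combined 1/5 is pooled and carried to generation 3.
At generation 3 (Yamini, Lakshmi, Bhavna, Deepa, Girish, Tarun, Usha, Ishita) there are 8 shares of (1/5)/8 = 1/40 each.
Living: Yamini, Lakshmi, Bhavna, Deepa, Girish, Tarun, Usha, and Ishita — each takes 1/40.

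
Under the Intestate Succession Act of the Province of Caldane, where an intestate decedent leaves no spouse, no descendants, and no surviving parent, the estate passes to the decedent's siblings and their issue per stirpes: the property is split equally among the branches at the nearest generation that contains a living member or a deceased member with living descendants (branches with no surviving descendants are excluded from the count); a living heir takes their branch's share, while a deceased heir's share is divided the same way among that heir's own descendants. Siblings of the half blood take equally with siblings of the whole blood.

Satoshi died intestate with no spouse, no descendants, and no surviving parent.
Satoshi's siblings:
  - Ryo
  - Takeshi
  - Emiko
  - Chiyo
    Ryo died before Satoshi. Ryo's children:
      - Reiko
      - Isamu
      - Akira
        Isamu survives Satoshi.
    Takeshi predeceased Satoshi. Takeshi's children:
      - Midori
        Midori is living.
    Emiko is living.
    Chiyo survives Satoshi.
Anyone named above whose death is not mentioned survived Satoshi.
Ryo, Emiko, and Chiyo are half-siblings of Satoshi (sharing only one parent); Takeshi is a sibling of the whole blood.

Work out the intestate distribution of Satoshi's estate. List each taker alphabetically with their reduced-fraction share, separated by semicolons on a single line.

Akira 1/12; Chiyo 1/4; Emiko 1/4; Isamu 1/12; Midori 1/4; Reiko 1/12

No spouse, descendants, or parent survives, so the estate passes to Satoshi's siblings per stirpes.
Half-blood and whole-blood siblings take equally under the stated rule.
The estate is divided into 4 equal shares of 1/4 among Ryo, Takeshi, Emiko, Chiyo.
Ryo predeceased; the 1/4 allotted to Ryo's branch passes to Ryo's issue by representation.
The 1/4 is divided into 3 equal shares of 1/12 among Reiko, Isamu, Akira.
Reiko is living and takes 1/12.
Isamu is living and takes 1/12.
Akira is living and takes 1/12.
Takeshi predeceased; the 1/4 allotted to Takeshi's branch passes to Takeshi's issue by representation.
Midori is the sole taker at this level and receives the full 1/4.
Emiko is living and takes 1/4.
Chiyo is living and takes 1/4.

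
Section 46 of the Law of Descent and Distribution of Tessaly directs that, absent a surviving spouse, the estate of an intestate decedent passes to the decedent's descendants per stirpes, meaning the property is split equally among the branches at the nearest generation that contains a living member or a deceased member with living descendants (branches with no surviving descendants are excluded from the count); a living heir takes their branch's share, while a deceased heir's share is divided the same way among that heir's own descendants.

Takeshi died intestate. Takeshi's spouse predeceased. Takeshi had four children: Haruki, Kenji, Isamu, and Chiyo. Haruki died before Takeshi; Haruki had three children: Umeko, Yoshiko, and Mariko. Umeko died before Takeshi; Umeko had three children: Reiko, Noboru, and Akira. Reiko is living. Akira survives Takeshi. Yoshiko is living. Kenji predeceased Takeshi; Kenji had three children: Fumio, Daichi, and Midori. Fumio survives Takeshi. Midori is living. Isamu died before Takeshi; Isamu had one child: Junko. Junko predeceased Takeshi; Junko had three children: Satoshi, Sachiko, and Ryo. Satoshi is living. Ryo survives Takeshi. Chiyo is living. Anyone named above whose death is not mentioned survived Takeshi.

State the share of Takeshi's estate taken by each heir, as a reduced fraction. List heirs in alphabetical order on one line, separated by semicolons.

There is no surviving spouse, so the entire estate passes to Takeshi's descendants per stirpes.
The estate is divided into 4 equal shares of 1/4 among Haruki, Kenji, Isamu, Chiyo.
Haruki predeceased; the 1/4 allotted to Haruki's branch passes to Haruki's issue by representation.
The 1/4 is divided into 3 equal shares of 1/12 among Umeko, Yoshiko, Mariko.
Umeko predeceased; the 1/12 allotted to Umeko's branch passes to Umeko's issue by representation.
The 1/12 is divided into 3 equal shares of 1/36 among Reiko, Noboru, Akira.
Reiko is living and takes 1/36.
Noboru is living and takes 1/36.
Akira is living and takes 1/36.
Yoshiko is living and takes 1/12.
Mariko is living and takes 1/12.
Kenji predeceased; the 1/4 allotted to Kenji's branch passes to Kenji's issue by representation.
The 1/4 is divided into 3 equal shares of 1/12 among Fumio, Daichi, Midori.
Fumio is living and takes 1/12.
Daichi is living and takes 1/12.
Midori is living and takes 1/12.
Isamu predeceased; the 1/4 allotted to Isamu's branch passes to Isamu's issue by representation.
Junko's line is the sole branch at this level, so the full 1/4 passes to Junko's issue by representation.
The 1/4 is divided into 3 equal shares of 1/12 among Satoshi, Sachiko, Ryo.
Satoshi is living and takes 1/12.
Sachiko is living and takes 1/12.
Ryo is living and takes 1/12.
Chiyo is living and takes 1/4.

Akira 1/36; Chiyo 1/4; Daichi 1/12; Fumio 1/12; Mariko 1/12; Midori 1/12; Noboru 1/36; Reiko 1/36; Ryo 1/12; Sachiko 1/12; Satoshi 1/12; Yoshiko 1/12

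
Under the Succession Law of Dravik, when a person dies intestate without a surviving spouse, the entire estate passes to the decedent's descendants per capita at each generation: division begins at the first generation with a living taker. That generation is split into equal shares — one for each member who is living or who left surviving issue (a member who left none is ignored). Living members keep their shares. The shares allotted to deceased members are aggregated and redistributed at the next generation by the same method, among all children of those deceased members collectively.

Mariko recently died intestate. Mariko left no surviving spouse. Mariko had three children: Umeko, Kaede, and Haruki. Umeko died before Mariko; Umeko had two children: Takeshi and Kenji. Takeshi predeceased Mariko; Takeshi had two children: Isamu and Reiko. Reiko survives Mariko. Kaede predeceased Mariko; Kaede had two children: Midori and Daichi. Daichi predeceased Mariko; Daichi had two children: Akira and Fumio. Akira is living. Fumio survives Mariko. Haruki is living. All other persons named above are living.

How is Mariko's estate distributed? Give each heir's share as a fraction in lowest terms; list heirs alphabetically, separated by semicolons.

There is no surviving spouse, so the entire estate passes to Mariko's descendants per capita at each generation.
At generation 1 (Umeko, Kaede, Haruki) there are 3 shares of (1)/3 = 1/3 each.
Living: Haruki — each takes 1/3.
Deceased: Umeko and Kaede. Their combined 2/3 is pooled and carried to generation 2.
At generation 2 (Takeshi, Kenji, Midori, Daichi) there are 4 shares of (2/3)/4 = 1/6 each.
Living: Kenji and Midori — each takes 1/6.
Deceased: Takeshi and Daichi. Their combined 1/3 is pooled and carried to generation 3.
At generation 3 (Isamu, Reiko, Akira, Fumio) there are 4 shares of (1/3)/4 = 1/12 each.
Living: Isamu, Reiko, Akira, and Fumio — each takes 1/12.

Akira 1/12; Fumio 1/12; Haruki 1/3; Isamu 1/12; Kenji 1/6; Midori 1/6; Reiko 1/12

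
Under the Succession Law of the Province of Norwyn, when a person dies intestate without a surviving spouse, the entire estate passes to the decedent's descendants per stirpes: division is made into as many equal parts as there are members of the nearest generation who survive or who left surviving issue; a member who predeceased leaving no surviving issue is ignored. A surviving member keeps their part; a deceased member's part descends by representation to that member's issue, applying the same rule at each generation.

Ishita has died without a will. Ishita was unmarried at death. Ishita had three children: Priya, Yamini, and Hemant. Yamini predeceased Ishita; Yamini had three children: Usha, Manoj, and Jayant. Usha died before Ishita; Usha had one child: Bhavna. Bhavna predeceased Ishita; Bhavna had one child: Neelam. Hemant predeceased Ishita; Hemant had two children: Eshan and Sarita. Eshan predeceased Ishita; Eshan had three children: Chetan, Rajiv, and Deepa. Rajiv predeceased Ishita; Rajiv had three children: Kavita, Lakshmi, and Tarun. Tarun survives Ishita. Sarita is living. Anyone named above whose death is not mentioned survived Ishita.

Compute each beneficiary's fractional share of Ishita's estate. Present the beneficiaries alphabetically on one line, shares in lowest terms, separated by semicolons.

Chetan 1/18; Deepa 1/18; Jayant 1/9; Kavita 1/54; Lakshmi 1/54; Manoj 1/9; Neelam 1/9; Priya 1/3; Sarita 1/6; Tarun 1/54

There is no surviving spouse, so the entire estate passes to Ishita's descendants per stirpes.
The estate is divided into 3 equal shares of 1/3 among Priya, Yamini, Hemant.
Priya is living and takes 1/3.
Yamini predeceased; the 1/3 allotted to Yamini's branch passes to Yamini's issue by representation.
The 1/3 is divided into 3 equal shares of 1/9 among Usha, Manoj, Jayant.
Usha predeceased; the 1/9 allotted to Usha's branch passes to Usha's issue by representation.
Bhavna's line is the sole branch at this level, so the full 1/9 passes to Bhavna's issue by representation.
Neelam is the sole taker at this level and receives the full 1/9.
Manoj is living and takes 1/9.
Jayant is living and takes 1/9.
Hemant predeceased; the 1/3 allotted to Hemant's branch passes to Hemant's issue by representation.
The 1/3 is divided into 2 equal shares of 1/6 among Eshan, Sarita.
Eshan predeceased; the 1/6 allotted to Eshan's branch passes to Eshan's issue by representation.
The 1/6 is divided into 3 equal shares of 1/18 among Chetan, Rajiv, Deepa.
Chetan is living and takes 1/18.
Rajiv predeceased; the 1/18 allotted to Rajiv's branch passes to Rajiv's issue by representation.
The 1/18 is divided into 3 equal shares of 1/54 among Kavita, Lakshmi, Tarun.
Kavita is living and takes 1/54.
Lakshmi is living and takes 1/54.
Tarun is living and takes 1/54.
Deepa is living and takes 1/18.
Sarita is living and takes 1/6.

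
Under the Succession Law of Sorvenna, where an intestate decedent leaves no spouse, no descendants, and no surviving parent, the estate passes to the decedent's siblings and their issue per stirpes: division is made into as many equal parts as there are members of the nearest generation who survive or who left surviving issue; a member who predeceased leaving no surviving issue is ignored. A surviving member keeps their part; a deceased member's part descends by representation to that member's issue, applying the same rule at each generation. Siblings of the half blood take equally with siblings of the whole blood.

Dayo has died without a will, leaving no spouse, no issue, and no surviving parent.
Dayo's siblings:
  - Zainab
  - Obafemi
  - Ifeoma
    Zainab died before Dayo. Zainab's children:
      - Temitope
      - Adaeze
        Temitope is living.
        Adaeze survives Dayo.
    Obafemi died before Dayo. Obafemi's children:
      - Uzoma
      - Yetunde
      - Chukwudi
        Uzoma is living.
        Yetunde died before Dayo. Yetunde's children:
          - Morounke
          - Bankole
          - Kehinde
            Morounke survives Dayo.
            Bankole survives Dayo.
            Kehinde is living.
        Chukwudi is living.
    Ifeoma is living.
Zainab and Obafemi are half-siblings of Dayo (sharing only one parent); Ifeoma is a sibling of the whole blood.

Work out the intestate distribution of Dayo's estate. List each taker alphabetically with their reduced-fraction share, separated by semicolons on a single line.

Adaeze 1/6; Bankole 1/27; Chukwudi 1/9; Ifeoma 1/3; Kehinde 1/27; Morounke 1/27; Temitope 1/6; Uzoma 1/9

No spouse, descendants, or parent survives, so the estate passes to Dayo's siblings per stirpes.
Half-blood and whole-blood siblings take equally under the stated rule.
The estate is divided into 3 equal shares of 1/3 among Zainab, Obafemi, Ifeoma.
Zainab predeceased; the 1/3 allotted to Zainab's branch passes to Zainab's issue by representation.
The 1/3 is divided into 2 equal shares of 1/6 among Temitope, Adaeze.
Temitope is living and takes 1/6.
Adaeze is living and takes 1/6.
Obafemi predeceased; the 1/3 allotted to Obafemi's branch passes to Obafemi's issue by representation.
The 1/3 is divided into 3 equal shares of 1/9 among Uzoma, Yetunde, Chukwudi.
Uzoma is living and takes 1/9.
Yetunde predeceased; the 1/9 allotted to Yetunde's branch passes to Yetunde's issue by representation.
The 1/9 is divided into 3 equal shares of 1/27 among Morounke, Bankole, Kehinde.
Morounke is living and takes 1/27.
Bankole is living and takes 1/27.
Kehinde is living and takes 1/27.
Chukwudi is living and takes 1/9.
Ifeoma is living and takes 1/3.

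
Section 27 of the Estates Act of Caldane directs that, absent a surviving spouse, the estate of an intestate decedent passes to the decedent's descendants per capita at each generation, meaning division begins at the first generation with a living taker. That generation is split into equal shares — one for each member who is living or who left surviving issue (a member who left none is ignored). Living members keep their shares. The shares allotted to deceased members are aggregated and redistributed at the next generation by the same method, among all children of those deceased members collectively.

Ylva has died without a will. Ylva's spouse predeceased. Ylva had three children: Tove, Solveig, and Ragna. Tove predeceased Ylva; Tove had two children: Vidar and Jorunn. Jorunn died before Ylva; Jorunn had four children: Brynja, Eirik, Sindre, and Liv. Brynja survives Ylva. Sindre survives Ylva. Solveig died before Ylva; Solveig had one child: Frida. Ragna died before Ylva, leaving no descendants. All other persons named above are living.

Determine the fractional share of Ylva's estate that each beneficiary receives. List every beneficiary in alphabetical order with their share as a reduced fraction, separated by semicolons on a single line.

Brynja 1/12; Eirik 1/12; Frida 1/3; Liv 1/12; Sindre 1/12; Vidar 1/3

There is no surviving spouse, so the entire estate passes to Ylva's descendants per capita at each generation.
No one at generation 1 (Tove, Solveig) is living; moving to the next generation.
At generation 2 (Vidar, Jorunn, Frida) there are 3 shares of (1)/3 = 1/3 each.
Living: Vidar and Frida — each takes 1/3.
Deceased: Jorunn. That 1/3 share is carried to generation 3.
At generation 3 (Brynja, Eirik, Sindre, Liv) there are 4 shares of (1/3)/4 = 1/12 each.
Living: Brynja, Eirik, Sindre, and Liv — each takes 1/12.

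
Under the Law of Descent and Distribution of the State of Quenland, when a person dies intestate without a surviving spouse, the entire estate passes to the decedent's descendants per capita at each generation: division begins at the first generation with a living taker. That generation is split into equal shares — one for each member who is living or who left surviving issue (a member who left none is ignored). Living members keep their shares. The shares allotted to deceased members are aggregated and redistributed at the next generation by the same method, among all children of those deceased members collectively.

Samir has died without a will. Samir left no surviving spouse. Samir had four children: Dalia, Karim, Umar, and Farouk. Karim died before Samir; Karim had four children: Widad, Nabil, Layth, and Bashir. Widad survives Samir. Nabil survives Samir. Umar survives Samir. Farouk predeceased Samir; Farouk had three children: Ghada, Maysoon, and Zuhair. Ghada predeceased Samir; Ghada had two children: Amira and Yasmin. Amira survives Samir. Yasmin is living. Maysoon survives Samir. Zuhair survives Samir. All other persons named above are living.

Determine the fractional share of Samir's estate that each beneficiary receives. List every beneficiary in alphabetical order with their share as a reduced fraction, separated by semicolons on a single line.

There is no surviving spouse, so the entire estate passes to Samir's descendants per capita at each generation.
At generation 1 (Dalia, Karim, Umar, Farouk) there are 4 shares of (1)/4 = 1/4 each.
Living: Dalia and Umar — each takes 1/4.
Deceased: Karim and Farouk. Their combined 1/2 is pooled and carried to generation 2.
At generation 2 (Widad, Nabil, Layth, Bashir, Ghada, Maysoon, Zuhair) there are 7 shares of (1/2)/7 = 1/14 each.
Living: Widad, Nabil, Layth, Bashir, Maysoon, and Zuhair — each takes 1/14.
Deceased: Ghada. That 1/14 share is carried to generation 3.
At generation 3 (Amira, Yasmin) there are 2 shares of (1/14)/2 = 1/28 each.
Living: Amira and Yasmin — each takes 1/28.

Amira 1/28; Bashir 1/14; Dalia 1/4; Layth 1/14; Maysoon 1/14; Nabil 1/14; Umar 1/4; Widad 1/14; Yasmin 1/28; Zuhair 1/14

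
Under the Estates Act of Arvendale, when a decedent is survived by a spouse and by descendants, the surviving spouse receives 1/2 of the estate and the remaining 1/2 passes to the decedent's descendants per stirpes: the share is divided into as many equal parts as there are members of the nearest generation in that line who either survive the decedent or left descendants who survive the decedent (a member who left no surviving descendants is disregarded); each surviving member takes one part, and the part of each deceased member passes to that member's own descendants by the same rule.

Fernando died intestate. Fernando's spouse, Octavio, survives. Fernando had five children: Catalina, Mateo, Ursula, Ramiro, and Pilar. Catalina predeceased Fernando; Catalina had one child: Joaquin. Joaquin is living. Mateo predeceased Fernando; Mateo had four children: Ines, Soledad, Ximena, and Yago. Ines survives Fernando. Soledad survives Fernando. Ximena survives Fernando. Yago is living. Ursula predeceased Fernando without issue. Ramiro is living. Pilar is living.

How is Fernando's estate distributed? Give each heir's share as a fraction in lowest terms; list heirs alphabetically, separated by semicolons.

Octavio, as surviving spouse, takes 1/2.
The remaining 1/2 passes to Fernando's descendants per stirpes.
Ursula left no surviving issue, so that branch lapses and is disregarded.
The 1/2 is divided into 4 equal shares of 1/8 among Catalina, Mateo, Ramiro, Pilar.
Catalina predeceased; the 1/8 allotted to Catalina's branch passes to Catalina's issue by representation.
Joaquin is the sole taker at this level and receives the full 1/8.
Mateo predeceased; the 1/8 allotted to Mateo's branch passes to Mateo's issue by representation.
The 1/8 is divided into 4 equal shares of 1/32 among Ines, Soledad, Ximena, Yago.
Ines is living and takes 1/32.
Soledad is living and takes 1/32.
Ximena is living and takes 1/32.
Yago is living and takes 1/32.
Ramiro is living and takes 1/8.
Pilar is living and takes 1/8.

Ines 1/32; Joaquin 1/8; Octavio 1/2; Pilar 1/8; Ramiro 1/8; Soledad 1/32; Ximena 1/32; Yago 1/32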